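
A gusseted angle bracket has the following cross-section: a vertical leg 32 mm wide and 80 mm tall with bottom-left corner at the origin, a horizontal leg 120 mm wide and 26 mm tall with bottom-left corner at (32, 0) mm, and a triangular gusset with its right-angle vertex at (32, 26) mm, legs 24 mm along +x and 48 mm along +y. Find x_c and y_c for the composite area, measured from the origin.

x_c = 56.11 mm, y_c = 26.72 mm

Part | A | x̄ᵢ | ȳᵢ | A·x̄ᵢ | A·ȳᵢ
vertical leg | 2560.00 | 16.00 | 40.00 | 40960.00 | 102400.00
horizontal leg | 3120.00 | 92.00 | 13.00 | 287040.00 | 40560.00
gusset | 576.00 | 40.00 | 42.00 | 23040.00 | 24192.00
Σ | 6256.00 |  |  | 351040.00 | 167152.00
x_c = 351040.00 / 6256.00 = 56.11 mm
y_c = 167152.00 / 6256.00 = 26.72 mm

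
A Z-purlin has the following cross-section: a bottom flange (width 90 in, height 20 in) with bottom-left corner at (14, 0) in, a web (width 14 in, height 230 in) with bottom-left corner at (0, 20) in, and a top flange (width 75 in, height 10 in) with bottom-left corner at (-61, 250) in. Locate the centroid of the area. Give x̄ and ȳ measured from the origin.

x̄ = 19.26 in, ȳ = 111.60 in

Part | A | x̄ᵢ | ȳᵢ | A·x̄ᵢ | A·ȳᵢ
bottom flange | 1800.00 | 59.00 | 10.00 | 106200.00 | 18000.00
web | 3220.00 | 7.00 | 135.00 | 22540.00 | 434700.00
top flange | 750.00 | -23.50 | 255.00 | -17625.00 | 191250.00
Σ | 5770.00 |  |  | 111115.00 | 643950.00
x̄ = 111115.00 / 5770.00 = 19.26 in
ȳ = 643950.00 / 5770.00 = 111.60 in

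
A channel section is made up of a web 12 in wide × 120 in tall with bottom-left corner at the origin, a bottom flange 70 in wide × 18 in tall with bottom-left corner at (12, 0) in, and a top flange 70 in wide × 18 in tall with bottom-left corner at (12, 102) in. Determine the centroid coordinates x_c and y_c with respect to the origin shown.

x_c = 32.09 in, y_c = 60.00 in

Part | A | x̄ᵢ | ȳᵢ | A·x̄ᵢ | A·ȳᵢ
web | 1440.00 | 6.00 | 60.00 | 8640.00 | 86400.00
bottom flange | 1260.00 | 47.00 | 9.00 | 59220.00 | 11340.00
top flange | 1260.00 | 47.00 | 111.00 | 59220.00 | 139860.00
Σ | 3960.00 |  |  | 127080.00 | 237600.00
x_c = 127080.00 / 3960.00 = 32.09 in
y_c = 237600.00 / 3960.00 = 60.00 in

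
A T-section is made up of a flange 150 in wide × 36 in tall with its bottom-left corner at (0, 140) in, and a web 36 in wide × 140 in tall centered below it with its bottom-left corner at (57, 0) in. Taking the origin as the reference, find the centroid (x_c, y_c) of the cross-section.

web: A = 36 × 140 = 5040.00, centroid at (75.00, 70.00).
flange: A = 150 × 36 = 5400.00, centroid at (75.00, 158.00).
ΣA = 10440.00 in²
ΣAx_c = (5040.00)(75.00) + (5400.00)(75.00) = 783000.00 in³
ΣAy_c = (5040.00)(70.00) + (5400.00)(158.00) = 1206000.00 in³
x_c = 783000.00 / 10440.00 = 75.00 in
y_c = 1206000.00 / 10440.00 = 115.52 in

x_c = 75.00 in, y_c = 115.52 in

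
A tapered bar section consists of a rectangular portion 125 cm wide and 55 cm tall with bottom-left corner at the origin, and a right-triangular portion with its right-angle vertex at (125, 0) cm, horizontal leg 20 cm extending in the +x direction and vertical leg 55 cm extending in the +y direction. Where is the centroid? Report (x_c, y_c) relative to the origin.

Part | A | x̄ᵢ | ȳᵢ | A·x̄ᵢ | A·ȳᵢ
rectangular portion | 6875.00 | 62.50 | 27.50 | 429687.50 | 189062.50
triangular portion | 550.00 | 131.67 | 18.33 | 72416.67 | 10083.33
Σ | 7425.00 |  |  | 502104.17 | 199145.83
x_c = 502104.17 / 7425.00 = 67.62 cm
y_c = 199145.83 / 7425.00 = 26.82 cm

x_c = 67.62 cm, y_c = 26.82 cm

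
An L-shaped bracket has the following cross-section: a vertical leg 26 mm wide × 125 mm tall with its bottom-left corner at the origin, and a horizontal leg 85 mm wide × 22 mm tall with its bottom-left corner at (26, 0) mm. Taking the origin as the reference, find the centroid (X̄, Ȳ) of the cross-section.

vertical leg: A = 26 × 125 = 3250.00, centroid at (13.00, 62.50).
horizontal leg: A = 85 × 22 = 1870.00, centroid at (68.50, 11.00).
ΣA = 5120.00 mm², ΣAX̄ = 170345.00 mm³, ΣAȲ = 223695.00 mm³.
X̄ = 170345.00/5120.00 = 33.27 mm; Ȳ = 223695.00/5120.00 = 43.69 mm.

X̄ = 33.27 mm, Ȳ = 43.69 mm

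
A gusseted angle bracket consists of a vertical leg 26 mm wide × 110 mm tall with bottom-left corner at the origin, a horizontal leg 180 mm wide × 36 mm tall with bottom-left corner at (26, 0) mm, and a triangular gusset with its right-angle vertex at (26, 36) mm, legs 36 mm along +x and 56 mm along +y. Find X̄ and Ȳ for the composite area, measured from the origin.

X̄ = 79.93 mm, Ȳ = 31.80 mm

vertical leg: A = 26 × 110 = 2860.00, centroid at (13.00, 55.00).
horizontal leg: A = 180 × 36 = 6480.00, centroid at (116.00, 18.00).
gusset: A = ½·36·56 = 1008.00, centroid at (38.00, 54.67).
ΣA = 10348.00 mm², ΣAX̄ = 827164.00 mm³, ΣAȲ = 329044.00 mm³.
X̄ = 827164.00/10348.00 = 79.93 mm; Ȳ = 329044.00/10348.00 = 31.80 mm.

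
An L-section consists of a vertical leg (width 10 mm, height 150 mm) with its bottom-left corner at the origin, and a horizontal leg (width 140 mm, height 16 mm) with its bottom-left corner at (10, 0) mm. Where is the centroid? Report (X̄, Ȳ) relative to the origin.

vertical leg: A = 10 × 150 = 1500.00, centroid at (5.00, 75.00).
horizontal leg: A = 140 × 16 = 2240.00, centroid at (80.00, 8.00).
ΣA = 3740.00 mm², ΣAX̄ = 186700.00 mm³, ΣAȲ = 130420.00 mm³.
X̄ = 186700.00/3740.00 = 49.92 mm; Ȳ = 130420.00/3740.00 = 34.87 mm.

X̄ = 49.92 mm, Ȳ = 34.87 mm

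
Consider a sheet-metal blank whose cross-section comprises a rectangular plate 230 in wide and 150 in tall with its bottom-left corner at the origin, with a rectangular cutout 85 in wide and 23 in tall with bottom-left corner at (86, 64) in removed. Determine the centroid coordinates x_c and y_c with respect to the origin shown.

x_c = 114.19 in, y_c = 74.97 in

plate: A = 230 × 150 = 34500.00, centroid at (115.00, 75.00).
hole: A = −(85 × 23) = -1955.00, centroid at (128.50, 75.50).
ΣA = 32545.00 in², ΣAx_c = 3716282.50 in³, ΣAy_c = 2439897.50 in³.
x_c = 3716282.50/32545.00 = 114.19 in; y_c = 2439897.50/32545.00 = 74.97 in.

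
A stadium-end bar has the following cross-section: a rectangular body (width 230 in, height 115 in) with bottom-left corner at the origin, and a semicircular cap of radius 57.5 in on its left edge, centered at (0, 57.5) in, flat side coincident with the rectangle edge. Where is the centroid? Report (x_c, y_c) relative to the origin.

x_c = 92.12 in, y_c = 57.50 in

rectangular body: A = 230 × 115 = 26450.00, centroid at (115.00, 57.50).
semicircular end: A = ½π·57.5² = 5193.45, centroid at (-24.40, 57.50).
ΣA = 31643.45 in², ΣAx_c = 2915010.42 in³, ΣAy_c = 1819498.11 in³.
x_c = 2915010.42/31643.45 = 92.12 in; y_c = 1819498.11/31643.45 = 57.50 in.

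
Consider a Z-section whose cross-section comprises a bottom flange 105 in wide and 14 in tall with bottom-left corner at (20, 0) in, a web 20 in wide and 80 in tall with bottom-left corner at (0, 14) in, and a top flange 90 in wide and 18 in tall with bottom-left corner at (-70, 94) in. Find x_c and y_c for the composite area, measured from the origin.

x_c = 17.50 in, y_c = 56.19 in

Part | A | x̄ᵢ | ȳᵢ | A·x̄ᵢ | A·ȳᵢ
bottom flange | 1470.00 | 72.50 | 7.00 | 106575.00 | 10290.00
web | 1600.00 | 10.00 | 54.00 | 16000.00 | 86400.00
top flange | 1620.00 | -25.00 | 103.00 | -40500.00 | 166860.00
Σ | 4690.00 |  |  | 82075.00 | 263550.00
x_c = 82075.00 / 4690.00 = 17.50 in
y_c = 263550.00 / 4690.00 = 56.19 in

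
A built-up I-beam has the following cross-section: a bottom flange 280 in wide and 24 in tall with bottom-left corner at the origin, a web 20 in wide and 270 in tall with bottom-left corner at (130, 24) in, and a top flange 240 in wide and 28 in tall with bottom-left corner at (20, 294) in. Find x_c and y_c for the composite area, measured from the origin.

Part | A | x̄ᵢ | ȳᵢ | A·x̄ᵢ | A·ȳᵢ
bottom flange | 6720.00 | 140.00 | 12.00 | 940800.00 | 80640.00
web | 5400.00 | 140.00 | 159.00 | 756000.00 | 858600.00
top flange | 6720.00 | 140.00 | 308.00 | 940800.00 | 2069760.00
Σ | 18840.00 |  |  | 2637600.00 | 3009000.00
x_c = 2637600.00 / 18840.00 = 140.00 in
y_c = 3009000.00 / 18840.00 = 159.71 in

x_c = 140.00 in, y_c = 159.71 in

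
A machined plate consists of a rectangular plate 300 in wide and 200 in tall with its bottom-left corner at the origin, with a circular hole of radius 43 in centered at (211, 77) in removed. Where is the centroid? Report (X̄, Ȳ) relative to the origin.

plate: A = 300 × 200 = 60000.00, centroid at (150.00, 100.00).
hole: A = −π·43² = -5808.80, centroid at (211.00, 77.00).
ΣA = 54191.20 in²
ΣAX̄ = (60000.00)(150.00) + (-5808.80)(211.00) = 7774342.18 in³
ΣAȲ = (60000.00)(100.00) + (-5808.80)(77.00) = 5552722.03 in³
X̄ = 7774342.18 / 54191.20 = 143.46 in
Ȳ = 5552722.03 / 54191.20 = 102.47 in

X̄ = 143.46 in, Ȳ = 102.47 in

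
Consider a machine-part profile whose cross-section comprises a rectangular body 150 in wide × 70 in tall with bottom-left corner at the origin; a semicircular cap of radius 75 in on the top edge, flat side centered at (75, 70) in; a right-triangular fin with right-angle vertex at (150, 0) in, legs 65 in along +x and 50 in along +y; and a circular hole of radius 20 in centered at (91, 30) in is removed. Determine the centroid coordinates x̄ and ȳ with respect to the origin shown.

Part | A | x̄ᵢ | ȳᵢ | A·x̄ᵢ | A·ȳᵢ
rectangular body | 10500.00 | 75.00 | 35.00 | 787500.00 | 367500.00
semicircular top | 8835.73 | 75.00 | 101.83 | 662679.70 | 899751.05
triangular fin | 1625.00 | 171.67 | 16.67 | 278958.33 | 27083.33
hole | -1256.64 | 91.00 | 30.00 | -114353.97 | -37699.11
Σ | 19704.09 |  |  | 1614784.06 | 1256635.28
x̄ = 1614784.06 / 19704.09 = 81.95 in
ȳ = 1256635.28 / 19704.09 = 63.78 in

x̄ = 81.95 in, ȳ = 63.78 in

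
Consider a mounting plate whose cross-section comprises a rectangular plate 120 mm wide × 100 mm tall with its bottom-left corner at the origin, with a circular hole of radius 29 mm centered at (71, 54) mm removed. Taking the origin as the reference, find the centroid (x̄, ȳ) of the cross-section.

plate: A = 120 × 100 = 12000.00, centroid at (60.00, 50.00).
hole: A = −π·29² = -2642.08, centroid at (71.00, 54.00).
ΣA = 9357.92 mm², ΣAx̄ = 532412.36 mm³, ΣAȳ = 457327.71 mm³.
x̄ = 532412.36/9357.92 = 56.89 mm; ȳ = 457327.71/9357.92 = 48.87 mm.

x̄ = 56.89 mm, ȳ = 48.87 mm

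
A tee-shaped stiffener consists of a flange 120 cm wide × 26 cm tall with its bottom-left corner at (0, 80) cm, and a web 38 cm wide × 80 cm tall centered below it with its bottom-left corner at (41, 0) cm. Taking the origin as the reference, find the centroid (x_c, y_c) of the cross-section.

x_c = 60.00 cm, y_c = 66.84 cm

web: A = 38 × 80 = 3040.00, centroid at (60.00, 40.00).
flange: A = 120 × 26 = 3120.00, centroid at (60.00, 93.00).
ΣA = 6160.00 cm², ΣAx_c = 369600.00 cm³, ΣAy_c = 411760.00 cm³.
x_c = 369600.00/6160.00 = 60.00 cm; y_c = 411760.00/6160.00 = 66.84 cm.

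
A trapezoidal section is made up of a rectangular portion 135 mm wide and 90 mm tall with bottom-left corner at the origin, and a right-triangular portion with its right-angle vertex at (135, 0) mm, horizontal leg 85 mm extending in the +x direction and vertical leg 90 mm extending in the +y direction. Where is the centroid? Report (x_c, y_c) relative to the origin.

rectangular portion: A = 135 × 90 = 12150.00, centroid at (67.50, 45.00).
triangular portion: A = ½·85·90 = 3825.00, centroid at (163.33, 30.00).
ΣA = 15975.00 mm²
ΣAx_c = (12150.00)(67.50) + (3825.00)(163.33) = 1444875.00 mm³
ΣAy_c = (12150.00)(45.00) + (3825.00)(30.00) = 661500.00 mm³
x_c = 1444875.00 / 15975.00 = 90.45 mm
y_c = 661500.00 / 15975.00 = 41.41 mm

x_c = 90.45 mm, y_c = 41.41 mm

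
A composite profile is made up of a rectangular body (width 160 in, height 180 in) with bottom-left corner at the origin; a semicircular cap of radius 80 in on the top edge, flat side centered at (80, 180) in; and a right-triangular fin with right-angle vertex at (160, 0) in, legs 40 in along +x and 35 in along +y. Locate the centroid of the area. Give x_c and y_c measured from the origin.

Part | A | x̄ᵢ | ȳᵢ | A·x̄ᵢ | A·ȳᵢ
rectangular body | 28800.00 | 80.00 | 90.00 | 2304000.00 | 2592000.00
semicircular top | 10053.10 | 80.00 | 213.95 | 804247.72 | 2150890.70
triangular fin | 700.00 | 173.33 | 11.67 | 121333.33 | 8166.67
Σ | 39553.10 |  |  | 3229581.05 | 4751057.37
x_c = 3229581.05 / 39553.10 = 81.65 in
y_c = 4751057.37 / 39553.10 = 120.12 in

x_c = 81.65 in, y_c = 120.12 in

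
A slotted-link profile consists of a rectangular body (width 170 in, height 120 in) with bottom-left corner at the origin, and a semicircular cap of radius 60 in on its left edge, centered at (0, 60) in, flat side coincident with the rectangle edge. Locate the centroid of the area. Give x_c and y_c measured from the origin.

x_c = 61.03 in, y_c = 60.00 in

rectangular body: A = 170 × 120 = 20400.00, centroid at (85.00, 60.00).
semicircular end: A = ½π·60² = 5654.87, centroid at (-25.46, 60.00).
ΣA = 26054.87 in²
ΣAx_c = (20400.00)(85.00) + (5654.87)(-25.46) = 1590000.00 in³
ΣAy_c = (20400.00)(60.00) + (5654.87)(60.00) = 1563292.01 in³
x_c = 1590000.00 / 26054.87 = 61.03 in
y_c = 1563292.01 / 26054.87 = 60.00 in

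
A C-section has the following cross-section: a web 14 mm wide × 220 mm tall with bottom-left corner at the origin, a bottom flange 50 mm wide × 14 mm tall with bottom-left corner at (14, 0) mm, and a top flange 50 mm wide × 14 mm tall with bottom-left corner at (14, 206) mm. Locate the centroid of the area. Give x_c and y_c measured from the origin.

x_c = 17.00 mm, y_c = 110.00 mm

web: A = 14 × 220 = 3080.00, centroid at (7.00, 110.00).
bottom flange: A = 50 × 14 = 700.00, centroid at (39.00, 7.00).
top flange: A = 50 × 14 = 700.00, centroid at (39.00, 213.00).
ΣA = 4480.00 mm², ΣAx_c = 76160.00 mm³, ΣAy_c = 492800.00 mm³.
x_c = 76160.00/4480.00 = 17.00 mm; y_c = 492800.00/4480.00 = 110.00 mm.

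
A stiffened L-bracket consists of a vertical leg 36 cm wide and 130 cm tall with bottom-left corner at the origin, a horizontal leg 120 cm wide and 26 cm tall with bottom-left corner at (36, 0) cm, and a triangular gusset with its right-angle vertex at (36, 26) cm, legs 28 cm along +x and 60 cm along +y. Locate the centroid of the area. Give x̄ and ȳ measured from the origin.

vertical leg: A = 36 × 130 = 4680.00, centroid at (18.00, 65.00).
horizontal leg: A = 120 × 26 = 3120.00, centroid at (96.00, 13.00).
gusset: A = ½·28·60 = 840.00, centroid at (45.33, 46.00).
ΣA = 8640.00 cm²
ΣAx̄ = (4680.00)(18.00) + (3120.00)(96.00) + (840.00)(45.33) = 421840.00 cm³
ΣAȳ = (4680.00)(65.00) + (3120.00)(13.00) + (840.00)(46.00) = 383400.00 cm³
x̄ = 421840.00 / 8640.00 = 48.82 cm
ȳ = 383400.00 / 8640.00 = 44.38 cm

x̄ = 48.82 cm, ȳ = 44.38 cm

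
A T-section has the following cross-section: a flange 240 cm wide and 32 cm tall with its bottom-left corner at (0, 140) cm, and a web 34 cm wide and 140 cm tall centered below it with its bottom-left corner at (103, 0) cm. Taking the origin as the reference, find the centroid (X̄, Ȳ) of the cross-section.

X̄ = 120.00 cm, Ȳ = 123.09 cm

web: A = 34 × 140 = 4760.00, centroid at (120.00, 70.00).
flange: A = 240 × 32 = 7680.00, centroid at (120.00, 156.00).
ΣA = 12440.00 cm²
ΣAX̄ = (4760.00)(120.00) + (7680.00)(120.00) = 1492800.00 cm³
ΣAȲ = (4760.00)(70.00) + (7680.00)(156.00) = 1531280.00 cm³
X̄ = 1492800.00 / 12440.00 = 120.00 cm
Ȳ = 1531280.00 / 12440.00 = 123.09 cm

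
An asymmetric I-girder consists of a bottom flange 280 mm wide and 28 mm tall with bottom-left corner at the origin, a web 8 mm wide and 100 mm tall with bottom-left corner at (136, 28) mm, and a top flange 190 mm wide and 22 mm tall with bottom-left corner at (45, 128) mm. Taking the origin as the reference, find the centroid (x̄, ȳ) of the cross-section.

bottom flange: A = 280 × 28 = 7840.00, centroid at (140.00, 14.00).
web: A = 8 × 100 = 800.00, centroid at (140.00, 78.00).
top flange: A = 190 × 22 = 4180.00, centroid at (140.00, 139.00).
ΣA = 12820.00 mm², ΣAx̄ = 1794800.00 mm³, ΣAȳ = 753180.00 mm³.
x̄ = 1794800.00/12820.00 = 140.00 mm; ȳ = 753180.00/12820.00 = 58.75 mm.

x̄ = 140.00 mm, ȳ = 58.75 mm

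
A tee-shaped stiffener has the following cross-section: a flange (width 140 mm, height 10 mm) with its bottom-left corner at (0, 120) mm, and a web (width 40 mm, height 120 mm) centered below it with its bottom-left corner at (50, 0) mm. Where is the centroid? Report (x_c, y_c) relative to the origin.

x_c = 70.00 mm, y_c = 74.68 mm

Part | A | x̄ᵢ | ȳᵢ | A·x̄ᵢ | A·ȳᵢ
web | 4800.00 | 70.00 | 60.00 | 336000.00 | 288000.00
flange | 1400.00 | 70.00 | 125.00 | 98000.00 | 175000.00
Σ | 6200.00 |  |  | 434000.00 | 463000.00
x_c = 434000.00 / 6200.00 = 70.00 mm
y_c = 463000.00 / 6200.00 = 74.68 mm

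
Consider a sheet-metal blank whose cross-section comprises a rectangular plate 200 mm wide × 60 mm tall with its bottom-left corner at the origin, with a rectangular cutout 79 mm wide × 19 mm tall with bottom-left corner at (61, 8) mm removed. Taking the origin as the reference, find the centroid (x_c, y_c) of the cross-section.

x_c = 99.93 mm, y_c = 31.79 mm

Part | A | x̄ᵢ | ȳᵢ | A·x̄ᵢ | A·ȳᵢ
plate | 12000.00 | 100.00 | 30.00 | 1200000.00 | 360000.00
hole | -1501.00 | 100.50 | 17.50 | -150850.50 | -26267.50
Σ | 10499.00 |  |  | 1049149.50 | 333732.50
x_c = 1049149.50 / 10499.00 = 99.93 mm
y_c = 333732.50 / 10499.00 = 31.79 mm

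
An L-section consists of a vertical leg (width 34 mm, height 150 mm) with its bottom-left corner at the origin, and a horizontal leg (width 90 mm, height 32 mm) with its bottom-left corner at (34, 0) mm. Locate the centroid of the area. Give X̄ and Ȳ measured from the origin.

X̄ = 39.38 mm, Ȳ = 53.71 mm

vertical leg: A = 34 × 150 = 5100.00, centroid at (17.00, 75.00).
horizontal leg: A = 90 × 32 = 2880.00, centroid at (79.00, 16.00).
ΣA = 7980.00 mm², ΣAX̄ = 314220.00 mm³, ΣAȲ = 428580.00 mm³.
X̄ = 314220.00/7980.00 = 39.38 mm; Ȳ = 428580.00/7980.00 = 53.71 mm.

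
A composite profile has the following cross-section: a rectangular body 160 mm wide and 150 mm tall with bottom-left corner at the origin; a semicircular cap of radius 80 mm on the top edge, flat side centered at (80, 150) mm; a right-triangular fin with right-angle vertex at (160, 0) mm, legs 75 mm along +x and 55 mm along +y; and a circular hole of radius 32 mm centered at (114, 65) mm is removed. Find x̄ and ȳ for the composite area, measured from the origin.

Part | A | x̄ᵢ | ȳᵢ | A·x̄ᵢ | A·ȳᵢ
rectangular body | 24000.00 | 80.00 | 75.00 | 1920000.00 | 1800000.00
semicircular top | 10053.10 | 80.00 | 183.95 | 804247.72 | 1849297.81
triangular fin | 2062.50 | 185.00 | 18.33 | 381562.50 | 37812.50
hole | -3216.99 | 114.00 | 65.00 | -366736.96 | -209104.41
Σ | 32898.61 |  |  | 2739073.26 | 3478005.90
x̄ = 2739073.26 / 32898.61 = 83.26 mm
ȳ = 3478005.90 / 32898.61 = 105.72 mm

x̄ = 83.26 mm, ȳ = 105.72 mm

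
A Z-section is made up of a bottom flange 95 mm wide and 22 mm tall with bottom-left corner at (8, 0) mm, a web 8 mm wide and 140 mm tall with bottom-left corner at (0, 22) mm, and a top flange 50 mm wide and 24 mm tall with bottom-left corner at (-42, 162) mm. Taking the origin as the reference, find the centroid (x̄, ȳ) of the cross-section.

x̄ = 22.69 mm, ȳ = 75.93 mm

bottom flange: A = 95 × 22 = 2090.00, centroid at (55.50, 11.00).
web: A = 8 × 140 = 1120.00, centroid at (4.00, 92.00).
top flange: A = 50 × 24 = 1200.00, centroid at (-17.00, 174.00).
ΣA = 4410.00 mm², ΣAx̄ = 100075.00 mm³, ΣAȳ = 334830.00 mm³.
x̄ = 100075.00/4410.00 = 22.69 mm; ȳ = 334830.00/4410.00 = 75.93 mm.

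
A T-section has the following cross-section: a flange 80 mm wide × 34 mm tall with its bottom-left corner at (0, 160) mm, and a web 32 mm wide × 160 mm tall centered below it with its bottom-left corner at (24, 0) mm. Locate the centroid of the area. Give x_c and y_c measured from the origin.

web: A = 32 × 160 = 5120.00, centroid at (40.00, 80.00).
flange: A = 80 × 34 = 2720.00, centroid at (40.00, 177.00).
ΣA = 7840.00 mm², ΣAx_c = 313600.00 mm³, ΣAy_c = 891040.00 mm³.
x_c = 313600.00/7840.00 = 40.00 mm; y_c = 891040.00/7840.00 = 113.65 mm.

x_c = 40.00 mm, y_c = 113.65 mm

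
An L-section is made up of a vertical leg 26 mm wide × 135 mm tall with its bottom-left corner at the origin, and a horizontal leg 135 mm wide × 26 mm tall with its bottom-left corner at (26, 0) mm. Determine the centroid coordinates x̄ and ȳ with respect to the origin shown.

x̄ = 53.25 mm, ȳ = 40.25 mm

vertical leg: A = 26 × 135 = 3510.00, centroid at (13.00, 67.50).
horizontal leg: A = 135 × 26 = 3510.00, centroid at (93.50, 13.00).
ΣA = 7020.00 mm², ΣAx̄ = 373815.00 mm³, ΣAȳ = 282555.00 mm³.
x̄ = 373815.00/7020.00 = 53.25 mm; ȳ = 282555.00/7020.00 = 40.25 mm.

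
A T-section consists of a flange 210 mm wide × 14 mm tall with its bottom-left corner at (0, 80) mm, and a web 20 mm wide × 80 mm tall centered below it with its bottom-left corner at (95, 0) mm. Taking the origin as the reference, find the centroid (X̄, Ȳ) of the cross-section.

web: A = 20 × 80 = 1600.00, centroid at (105.00, 40.00).
flange: A = 210 × 14 = 2940.00, centroid at (105.00, 87.00).
ΣA = 4540.00 mm², ΣAX̄ = 476700.00 mm³, ΣAȲ = 319780.00 mm³.
X̄ = 476700.00/4540.00 = 105.00 mm; Ȳ = 319780.00/4540.00 = 70.44 mm.

X̄ = 105.00 mm, Ȳ = 70.44 mm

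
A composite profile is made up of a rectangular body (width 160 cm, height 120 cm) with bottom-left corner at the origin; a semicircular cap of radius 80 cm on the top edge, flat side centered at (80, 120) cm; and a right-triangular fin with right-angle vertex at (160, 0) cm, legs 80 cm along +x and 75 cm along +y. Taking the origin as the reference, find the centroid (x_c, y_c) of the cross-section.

rectangular body: A = 160 × 120 = 19200.00, centroid at (80.00, 60.00).
semicircular top: A = ½π·80² = 10053.10, centroid at (80.00, 153.95).
triangular fin: A = ½·80·75 = 3000.00, centroid at (186.67, 25.00).
ΣA = 32253.10 cm²
ΣAx_c = (19200.00)(80.00) + (10053.10)(80.00) + (3000.00)(186.67) = 2900247.72 cm³
ΣAy_c = (19200.00)(60.00) + (10053.10)(153.95) + (3000.00)(25.00) = 2774704.91 cm³
x_c = 2900247.72 / 32253.10 = 89.92 cm
y_c = 2774704.91 / 32253.10 = 86.03 cm

x_c = 89.92 cm, y_c = 86.03 cm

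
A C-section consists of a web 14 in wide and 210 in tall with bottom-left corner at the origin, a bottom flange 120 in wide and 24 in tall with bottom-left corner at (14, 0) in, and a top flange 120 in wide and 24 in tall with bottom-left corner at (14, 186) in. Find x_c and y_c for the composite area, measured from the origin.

web: A = 14 × 210 = 2940.00, centroid at (7.00, 105.00).
bottom flange: A = 120 × 24 = 2880.00, centroid at (74.00, 12.00).
top flange: A = 120 × 24 = 2880.00, centroid at (74.00, 198.00).
ΣA = 8700.00 in²
ΣAx_c = (2940.00)(7.00) + (2880.00)(74.00) + (2880.00)(74.00) = 446820.00 in³
ΣAy_c = (2940.00)(105.00) + (2880.00)(12.00) + (2880.00)(198.00) = 913500.00 in³
x_c = 446820.00 / 8700.00 = 51.36 in
y_c = 913500.00 / 8700.00 = 105.00 in

x_c = 51.36 in, y_c = 105.00 in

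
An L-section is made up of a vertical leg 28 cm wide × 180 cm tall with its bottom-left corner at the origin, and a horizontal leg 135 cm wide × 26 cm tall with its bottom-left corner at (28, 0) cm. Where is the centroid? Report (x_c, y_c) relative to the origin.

x_c = 47.46 cm, y_c = 58.39 cm

vertical leg: A = 28 × 180 = 5040.00, centroid at (14.00, 90.00).
horizontal leg: A = 135 × 26 = 3510.00, centroid at (95.50, 13.00).
ΣA = 8550.00 cm², ΣAx_c = 405765.00 cm³, ΣAy_c = 499230.00 cm³.
x_c = 405765.00/8550.00 = 47.46 cm; y_c = 499230.00/8550.00 = 58.39 cm.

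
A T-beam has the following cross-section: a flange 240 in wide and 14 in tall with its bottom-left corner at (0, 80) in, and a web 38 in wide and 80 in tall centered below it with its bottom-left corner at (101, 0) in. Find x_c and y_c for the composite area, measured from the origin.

web: A = 38 × 80 = 3040.00, centroid at (120.00, 40.00).
flange: A = 240 × 14 = 3360.00, centroid at (120.00, 87.00).
ΣA = 6400.00 in², ΣAx_c = 768000.00 in³, ΣAy_c = 413920.00 in³.
x_c = 768000.00/6400.00 = 120.00 in; y_c = 413920.00/6400.00 = 64.67 in.

x_c = 120.00 in, y_c = 64.67 in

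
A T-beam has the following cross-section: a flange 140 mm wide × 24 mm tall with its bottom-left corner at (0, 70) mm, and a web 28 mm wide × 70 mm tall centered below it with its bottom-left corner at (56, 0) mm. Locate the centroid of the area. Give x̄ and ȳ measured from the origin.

x̄ = 70.00 mm, ȳ = 64.68 mm

Part | A | x̄ᵢ | ȳᵢ | A·x̄ᵢ | A·ȳᵢ
web | 1960.00 | 70.00 | 35.00 | 137200.00 | 68600.00
flange | 3360.00 | 70.00 | 82.00 | 235200.00 | 275520.00
Σ | 5320.00 |  |  | 372400.00 | 344120.00
x̄ = 372400.00 / 5320.00 = 70.00 mm
ȳ = 344120.00 / 5320.00 = 64.68 mm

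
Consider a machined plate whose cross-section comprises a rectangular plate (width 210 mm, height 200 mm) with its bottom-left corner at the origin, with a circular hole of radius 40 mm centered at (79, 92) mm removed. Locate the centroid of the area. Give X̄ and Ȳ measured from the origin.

X̄ = 108.53 mm, Ȳ = 101.09 mm

plate: A = 210 × 200 = 42000.00, centroid at (105.00, 100.00).
hole: A = −π·40² = -5026.55, centroid at (79.00, 92.00).
ΣA = 36973.45 mm²
ΣAX̄ = (42000.00)(105.00) + (-5026.55)(79.00) = 4012902.69 mm³
ΣAȲ = (42000.00)(100.00) + (-5026.55)(92.00) = 3737557.56 mm³
X̄ = 4012902.69 / 36973.45 = 108.53 mm
Ȳ = 3737557.56 / 36973.45 = 101.09 mm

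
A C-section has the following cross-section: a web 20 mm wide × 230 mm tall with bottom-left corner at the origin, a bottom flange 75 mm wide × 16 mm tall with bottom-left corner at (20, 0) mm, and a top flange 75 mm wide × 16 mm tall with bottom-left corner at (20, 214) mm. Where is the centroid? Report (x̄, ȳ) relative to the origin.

web: A = 20 × 230 = 4600.00, centroid at (10.00, 115.00).
bottom flange: A = 75 × 16 = 1200.00, centroid at (57.50, 8.00).
top flange: A = 75 × 16 = 1200.00, centroid at (57.50, 222.00).
ΣA = 7000.00 mm²
ΣAx̄ = (4600.00)(10.00) + (1200.00)(57.50) + (1200.00)(57.50) = 184000.00 mm³
ΣAȳ = (4600.00)(115.00) + (1200.00)(8.00) + (1200.00)(222.00) = 805000.00 mm³
x̄ = 184000.00 / 7000.00 = 26.29 mm
ȳ = 805000.00 / 7000.00 = 115.00 mm

x̄ = 26.29 mm, ȳ = 115.00 mm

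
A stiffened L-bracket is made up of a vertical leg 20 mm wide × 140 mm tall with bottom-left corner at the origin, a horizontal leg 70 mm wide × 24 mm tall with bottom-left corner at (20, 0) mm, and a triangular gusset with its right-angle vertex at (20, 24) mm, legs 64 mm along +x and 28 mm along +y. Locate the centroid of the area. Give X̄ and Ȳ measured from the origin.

X̄ = 29.28 mm, Ȳ = 45.76 mm

Part | A | x̄ᵢ | ȳᵢ | A·x̄ᵢ | A·ȳᵢ
vertical leg | 2800.00 | 10.00 | 70.00 | 28000.00 | 196000.00
horizontal leg | 1680.00 | 55.00 | 12.00 | 92400.00 | 20160.00
gusset | 896.00 | 41.33 | 33.33 | 37034.67 | 29866.67
Σ | 5376.00 |  |  | 157434.67 | 246026.67
X̄ = 157434.67 / 5376.00 = 29.28 mm
Ȳ = 246026.67 / 5376.00 = 45.76 mm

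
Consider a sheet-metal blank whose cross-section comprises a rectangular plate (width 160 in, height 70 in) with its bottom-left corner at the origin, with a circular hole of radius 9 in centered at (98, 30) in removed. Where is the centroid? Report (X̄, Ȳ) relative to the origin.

plate: A = 160 × 70 = 11200.00, centroid at (80.00, 35.00).
hole: A = −π·9² = -254.47, centroid at (98.00, 30.00).
ΣA = 10945.53 in², ΣAX̄ = 871062.04 in³, ΣAȲ = 384365.93 in³.
X̄ = 871062.04/10945.53 = 79.58 in; Ȳ = 384365.93/10945.53 = 35.12 in.

X̄ = 79.58 in, Ȳ = 35.12 in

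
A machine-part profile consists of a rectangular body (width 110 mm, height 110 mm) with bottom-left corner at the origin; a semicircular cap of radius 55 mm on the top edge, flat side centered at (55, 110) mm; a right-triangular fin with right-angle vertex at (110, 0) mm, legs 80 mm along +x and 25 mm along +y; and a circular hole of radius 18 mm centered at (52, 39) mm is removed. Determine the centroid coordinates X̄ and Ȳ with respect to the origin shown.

rectangular body: A = 110 × 110 = 12100.00, centroid at (55.00, 55.00).
semicircular top: A = ½π·55² = 4751.66, centroid at (55.00, 133.34).
triangular fin: A = ½·80·25 = 1000.00, centroid at (136.67, 8.33).
hole: A = −π·18² = -1017.88, centroid at (52.00, 39.00).
ΣA = 16833.78 mm²
ΣAX̄ = (12100.00)(55.00) + (4751.66)(55.00) + (1000.00)(136.67) + (-1017.88)(52.00) = 1010578.35 mm³
ΣAȲ = (12100.00)(55.00) + (4751.66)(133.34) + (1000.00)(8.33) + (-1017.88)(39.00) = 1267735.31 mm³
X̄ = 1010578.35 / 16833.78 = 60.03 mm
Ȳ = 1267735.31 / 16833.78 = 75.31 mm

X̄ = 60.03 mm, Ȳ = 75.31 mm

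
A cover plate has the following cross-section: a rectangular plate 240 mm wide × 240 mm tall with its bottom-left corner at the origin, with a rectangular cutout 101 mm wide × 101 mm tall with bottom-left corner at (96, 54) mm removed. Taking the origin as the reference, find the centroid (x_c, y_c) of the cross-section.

plate: A = 240 × 240 = 57600.00, centroid at (120.00, 120.00).
hole: A = −(101 × 101) = -10201.00, centroid at (146.50, 104.50).
ΣA = 47399.00 mm², ΣAx_c = 5417553.50 mm³, ΣAy_c = 5845995.50 mm³.
x_c = 5417553.50/47399.00 = 114.30 mm; y_c = 5845995.50/47399.00 = 123.34 mm.

x_c = 114.30 mm, y_c = 123.34 mm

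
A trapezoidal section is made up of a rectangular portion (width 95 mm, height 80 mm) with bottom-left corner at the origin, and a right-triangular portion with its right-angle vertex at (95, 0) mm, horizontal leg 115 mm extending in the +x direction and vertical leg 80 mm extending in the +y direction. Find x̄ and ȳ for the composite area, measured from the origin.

x̄ = 79.86 mm, ȳ = 34.97 mm

rectangular portion: A = 95 × 80 = 7600.00, centroid at (47.50, 40.00).
triangular portion: A = ½·115·80 = 4600.00, centroid at (133.33, 26.67).
ΣA = 12200.00 mm², ΣAx̄ = 974333.33 mm³, ΣAȳ = 426666.67 mm³.
x̄ = 974333.33/12200.00 = 79.86 mm; ȳ = 426666.67/12200.00 = 34.97 mm.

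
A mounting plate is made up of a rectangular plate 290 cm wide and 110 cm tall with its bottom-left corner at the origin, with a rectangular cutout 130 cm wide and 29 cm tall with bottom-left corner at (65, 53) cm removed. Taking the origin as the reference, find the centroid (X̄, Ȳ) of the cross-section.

X̄ = 147.01 cm, Ȳ = 53.32 cm

plate: A = 290 × 110 = 31900.00, centroid at (145.00, 55.00).
hole: A = −(130 × 29) = -3770.00, centroid at (130.00, 67.50).
ΣA = 28130.00 cm²
ΣAX̄ = (31900.00)(145.00) + (-3770.00)(130.00) = 4135400.00 cm³
ΣAȲ = (31900.00)(55.00) + (-3770.00)(67.50) = 1500025.00 cm³
X̄ = 4135400.00 / 28130.00 = 147.01 cm
Ȳ = 1500025.00 / 28130.00 = 53.32 cm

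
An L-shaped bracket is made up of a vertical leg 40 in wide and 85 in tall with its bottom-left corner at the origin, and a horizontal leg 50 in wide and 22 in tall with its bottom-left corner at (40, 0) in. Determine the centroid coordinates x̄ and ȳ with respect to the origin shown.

Part | A | x̄ᵢ | ȳᵢ | A·x̄ᵢ | A·ȳᵢ
vertical leg | 3400.00 | 20.00 | 42.50 | 68000.00 | 144500.00
horizontal leg | 1100.00 | 65.00 | 11.00 | 71500.00 | 12100.00
Σ | 4500.00 |  |  | 139500.00 | 156600.00
x̄ = 139500.00 / 4500.00 = 31.00 in
ȳ = 156600.00 / 4500.00 = 34.80 in

x̄ = 31.00 in, ȳ = 34.80 in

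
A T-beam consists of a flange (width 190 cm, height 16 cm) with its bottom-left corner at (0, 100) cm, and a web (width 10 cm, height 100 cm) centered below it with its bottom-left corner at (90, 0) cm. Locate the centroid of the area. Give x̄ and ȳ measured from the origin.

x̄ = 95.00 cm, ȳ = 93.64 cm

web: A = 10 × 100 = 1000.00, centroid at (95.00, 50.00).
flange: A = 190 × 16 = 3040.00, centroid at (95.00, 108.00).
ΣA = 4040.00 cm²
ΣAx̄ = (1000.00)(95.00) + (3040.00)(95.00) = 383800.00 cm³
ΣAȳ = (1000.00)(50.00) + (3040.00)(108.00) = 378320.00 cm³
x̄ = 383800.00 / 4040.00 = 95.00 cm
ȳ = 378320.00 / 4040.00 = 93.64 cm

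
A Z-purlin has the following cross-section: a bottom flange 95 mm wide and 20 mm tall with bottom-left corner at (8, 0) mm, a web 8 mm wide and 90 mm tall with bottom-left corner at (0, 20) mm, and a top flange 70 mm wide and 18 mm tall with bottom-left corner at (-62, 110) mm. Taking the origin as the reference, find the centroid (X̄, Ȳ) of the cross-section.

bottom flange: A = 95 × 20 = 1900.00, centroid at (55.50, 10.00).
web: A = 8 × 90 = 720.00, centroid at (4.00, 65.00).
top flange: A = 70 × 18 = 1260.00, centroid at (-27.00, 119.00).
ΣA = 3880.00 mm², ΣAX̄ = 74310.00 mm³, ΣAȲ = 215740.00 mm³.
X̄ = 74310.00/3880.00 = 19.15 mm; Ȳ = 215740.00/3880.00 = 55.60 mm.

X̄ = 19.15 mm, Ȳ = 55.60 mm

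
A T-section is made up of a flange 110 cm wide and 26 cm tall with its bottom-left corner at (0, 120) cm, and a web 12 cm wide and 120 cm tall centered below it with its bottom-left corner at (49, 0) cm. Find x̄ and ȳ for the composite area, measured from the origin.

web: A = 12 × 120 = 1440.00, centroid at (55.00, 60.00).
flange: A = 110 × 26 = 2860.00, centroid at (55.00, 133.00).
ΣA = 4300.00 cm²
ΣAx̄ = (1440.00)(55.00) + (2860.00)(55.00) = 236500.00 cm³
ΣAȳ = (1440.00)(60.00) + (2860.00)(133.00) = 466780.00 cm³
x̄ = 236500.00 / 4300.00 = 55.00 cm
ȳ = 466780.00 / 4300.00 = 108.55 cm

x̄ = 55.00 cm, ȳ = 108.55 cm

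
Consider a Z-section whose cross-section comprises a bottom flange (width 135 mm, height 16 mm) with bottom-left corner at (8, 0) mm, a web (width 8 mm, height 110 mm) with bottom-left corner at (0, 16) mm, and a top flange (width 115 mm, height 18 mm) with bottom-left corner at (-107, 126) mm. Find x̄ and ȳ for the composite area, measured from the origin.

Part | A | x̄ᵢ | ȳᵢ | A·x̄ᵢ | A·ȳᵢ
bottom flange | 2160.00 | 75.50 | 8.00 | 163080.00 | 17280.00
web | 880.00 | 4.00 | 71.00 | 3520.00 | 62480.00
top flange | 2070.00 | -49.50 | 135.00 | -102465.00 | 279450.00
Σ | 5110.00 |  |  | 64135.00 | 359210.00
x̄ = 64135.00 / 5110.00 = 12.55 mm
ȳ = 359210.00 / 5110.00 = 70.30 mm

x̄ = 12.55 mm, ȳ = 70.30 mm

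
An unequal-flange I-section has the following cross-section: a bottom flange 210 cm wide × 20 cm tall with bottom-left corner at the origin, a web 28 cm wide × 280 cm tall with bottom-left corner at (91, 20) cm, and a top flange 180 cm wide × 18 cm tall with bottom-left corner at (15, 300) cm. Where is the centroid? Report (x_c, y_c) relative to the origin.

x_c = 105.00 cm, y_c = 150.36 cm

bottom flange: A = 210 × 20 = 4200.00, centroid at (105.00, 10.00).
web: A = 28 × 280 = 7840.00, centroid at (105.00, 160.00).
top flange: A = 180 × 18 = 3240.00, centroid at (105.00, 309.00).
ΣA = 15280.00 cm²
ΣAx_c = (4200.00)(105.00) + (7840.00)(105.00) + (3240.00)(105.00) = 1604400.00 cm³
ΣAy_c = (4200.00)(10.00) + (7840.00)(160.00) + (3240.00)(309.00) = 2297560.00 cm³
x_c = 1604400.00 / 15280.00 = 105.00 cm
y_c = 2297560.00 / 15280.00 = 150.36 cm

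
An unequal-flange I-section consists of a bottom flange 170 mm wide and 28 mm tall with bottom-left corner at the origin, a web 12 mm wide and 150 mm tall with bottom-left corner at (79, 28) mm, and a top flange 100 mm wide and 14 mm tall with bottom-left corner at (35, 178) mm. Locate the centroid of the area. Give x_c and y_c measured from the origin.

bottom flange: A = 170 × 28 = 4760.00, centroid at (85.00, 14.00).
web: A = 12 × 150 = 1800.00, centroid at (85.00, 103.00).
top flange: A = 100 × 14 = 1400.00, centroid at (85.00, 185.00).
ΣA = 7960.00 mm², ΣAx_c = 676600.00 mm³, ΣAy_c = 511040.00 mm³.
x_c = 676600.00/7960.00 = 85.00 mm; y_c = 511040.00/7960.00 = 64.20 mm.

x_c = 85.00 mm, y_c = 64.20 mm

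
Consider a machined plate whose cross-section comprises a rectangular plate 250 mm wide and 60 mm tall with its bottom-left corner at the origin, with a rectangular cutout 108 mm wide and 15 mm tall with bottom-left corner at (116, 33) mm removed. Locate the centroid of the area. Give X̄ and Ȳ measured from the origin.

plate: A = 250 × 60 = 15000.00, centroid at (125.00, 30.00).
hole: A = −(108 × 15) = -1620.00, centroid at (170.00, 40.50).
ΣA = 13380.00 mm², ΣAX̄ = 1599600.00 mm³, ΣAȲ = 384390.00 mm³.
X̄ = 1599600.00/13380.00 = 119.55 mm; Ȳ = 384390.00/13380.00 = 28.73 mm.

X̄ = 119.55 mm, Ȳ = 28.73 mm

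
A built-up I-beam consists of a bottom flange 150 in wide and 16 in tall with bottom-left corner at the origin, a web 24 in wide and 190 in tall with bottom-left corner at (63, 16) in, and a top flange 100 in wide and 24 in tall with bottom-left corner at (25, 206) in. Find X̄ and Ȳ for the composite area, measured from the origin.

X̄ = 75.00 in, Ȳ = 112.03 in

Part | A | x̄ᵢ | ȳᵢ | A·x̄ᵢ | A·ȳᵢ
bottom flange | 2400.00 | 75.00 | 8.00 | 180000.00 | 19200.00
web | 4560.00 | 75.00 | 111.00 | 342000.00 | 506160.00
top flange | 2400.00 | 75.00 | 218.00 | 180000.00 | 523200.00
Σ | 9360.00 |  |  | 702000.00 | 1048560.00
X̄ = 702000.00 / 9360.00 = 75.00 in
Ȳ = 1048560.00 / 9360.00 = 112.03 in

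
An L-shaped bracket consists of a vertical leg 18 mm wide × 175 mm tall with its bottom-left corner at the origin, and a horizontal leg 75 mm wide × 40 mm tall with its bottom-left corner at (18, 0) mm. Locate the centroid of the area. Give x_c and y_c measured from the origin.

vertical leg: A = 18 × 175 = 3150.00, centroid at (9.00, 87.50).
horizontal leg: A = 75 × 40 = 3000.00, centroid at (55.50, 20.00).
ΣA = 6150.00 mm²
ΣAx_c = (3150.00)(9.00) + (3000.00)(55.50) = 194850.00 mm³
ΣAy_c = (3150.00)(87.50) + (3000.00)(20.00) = 335625.00 mm³
x_c = 194850.00 / 6150.00 = 31.68 mm
y_c = 335625.00 / 6150.00 = 54.57 mm

x_c = 31.68 mm, y_c = 54.57 mm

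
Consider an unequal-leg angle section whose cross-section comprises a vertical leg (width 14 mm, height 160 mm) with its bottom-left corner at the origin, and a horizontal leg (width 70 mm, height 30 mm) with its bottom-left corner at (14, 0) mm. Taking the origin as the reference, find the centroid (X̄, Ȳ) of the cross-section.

Part | A | x̄ᵢ | ȳᵢ | A·x̄ᵢ | A·ȳᵢ
vertical leg | 2240.00 | 7.00 | 80.00 | 15680.00 | 179200.00
horizontal leg | 2100.00 | 49.00 | 15.00 | 102900.00 | 31500.00
Σ | 4340.00 |  |  | 118580.00 | 210700.00
X̄ = 118580.00 / 4340.00 = 27.32 mm
Ȳ = 210700.00 / 4340.00 = 48.55 mm

X̄ = 27.32 mm, Ȳ = 48.55 mm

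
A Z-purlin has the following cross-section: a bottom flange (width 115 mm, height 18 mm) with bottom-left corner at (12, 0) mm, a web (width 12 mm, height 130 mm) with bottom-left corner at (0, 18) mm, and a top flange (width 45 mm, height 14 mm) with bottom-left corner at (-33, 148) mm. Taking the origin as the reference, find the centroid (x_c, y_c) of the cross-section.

x_c = 34.42 mm, y_c = 57.69 mm

Part | A | x̄ᵢ | ȳᵢ | A·x̄ᵢ | A·ȳᵢ
bottom flange | 2070.00 | 69.50 | 9.00 | 143865.00 | 18630.00
web | 1560.00 | 6.00 | 83.00 | 9360.00 | 129480.00
top flange | 630.00 | -10.50 | 155.00 | -6615.00 | 97650.00
Σ | 4260.00 |  |  | 146610.00 | 245760.00
x_c = 146610.00 / 4260.00 = 34.42 mm
y_c = 245760.00 / 4260.00 = 57.69 mm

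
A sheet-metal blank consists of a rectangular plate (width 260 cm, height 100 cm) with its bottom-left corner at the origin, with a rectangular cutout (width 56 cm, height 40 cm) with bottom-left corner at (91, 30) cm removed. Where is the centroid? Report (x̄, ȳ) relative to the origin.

x̄ = 131.04 cm, ȳ = 50.00 cm

Part | A | x̄ᵢ | ȳᵢ | A·x̄ᵢ | A·ȳᵢ
plate | 26000.00 | 130.00 | 50.00 | 3380000.00 | 1300000.00
hole | -2240.00 | 119.00 | 50.00 | -266560.00 | -112000.00
Σ | 23760.00 |  |  | 3113440.00 | 1188000.00
x̄ = 3113440.00 / 23760.00 = 131.04 cm
ȳ = 1188000.00 / 23760.00 = 50.00 cm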